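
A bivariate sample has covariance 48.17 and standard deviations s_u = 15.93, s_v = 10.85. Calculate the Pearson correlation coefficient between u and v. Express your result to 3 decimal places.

r = Cov(u,v) / (s_u · s_v) = 48.17 / (15.93 × 10.85)
  = 48.17 / 172.8405 ≈ 0.279

0.279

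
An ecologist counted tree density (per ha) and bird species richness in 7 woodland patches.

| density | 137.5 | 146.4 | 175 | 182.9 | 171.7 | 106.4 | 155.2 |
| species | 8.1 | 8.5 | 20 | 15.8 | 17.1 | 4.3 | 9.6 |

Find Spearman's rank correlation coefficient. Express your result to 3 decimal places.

Rank density: 2, 3, 6, 7, 5, 1, 4
Rank species: 2, 3, 7, 5, 6, 1, 4
d = rank(density) − rank(species): 0, 0, -1, 2, -1, 0, 0; Σd² = 6
ρ = 1 − 6Σd² / [n(n²−1)] = 1 − 6×6 / (7×48) = 1 − 36/336 ≈ 0.893

0.893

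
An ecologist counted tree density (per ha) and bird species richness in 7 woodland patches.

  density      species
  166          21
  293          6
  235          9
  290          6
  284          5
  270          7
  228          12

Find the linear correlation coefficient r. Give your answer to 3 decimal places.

-0.969

n = 7, Σx = 1766, Σy = 66, Σx² = 458270, Σy² = 812, Σxy = 15145
nΣxy − ΣxΣy = 106015 − 116556 = -10541
nΣx² − (Σx)² = 3207890 − 3118756 = 89134; nΣy² − (Σy)² = 5684 − 4356 = 1328
r = -10541 / √(89134 × 1328) = -10541 / 10879.7956 ≈ -0.969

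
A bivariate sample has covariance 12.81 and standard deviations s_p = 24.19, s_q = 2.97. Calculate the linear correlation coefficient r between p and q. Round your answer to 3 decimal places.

r = Cov(p,q) / (s_p · s_q) = 12.81 / (24.19 × 2.97)
  = 12.81 / 71.8443 ≈ 0.178

0.178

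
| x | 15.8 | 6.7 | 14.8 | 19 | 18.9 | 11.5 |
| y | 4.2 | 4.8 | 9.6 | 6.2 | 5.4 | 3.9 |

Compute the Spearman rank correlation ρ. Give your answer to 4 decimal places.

0.4286

Rank x: 4, 1, 3, 6, 5, 2
Rank y: 2, 3, 6, 5, 4, 1
d = rank(x) − rank(y): 2, -2, -3, 1, 1, 1; Σd² = 20
ρ = 1 − 6Σd² / [n(n²−1)] = 1 − 6×20 / (6×35) = 1 − 120/210 ≈ 0.4286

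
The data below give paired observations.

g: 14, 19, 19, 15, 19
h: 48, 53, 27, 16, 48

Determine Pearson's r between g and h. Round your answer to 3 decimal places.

n = 5, Σg = 86, Σh = 192, Σg² = 1504, Σh² = 8402, Σgh = 3344
nΣgh − ΣgΣh = 16720 − 16512 = 208
nΣg² − (Σg)² = 7520 − 7396 = 124; nΣh² − (Σh)² = 42010 − 36864 = 5146
r = 208 / √(124 × 5146) = 208 / 798.8141 ≈ 0.260

0.260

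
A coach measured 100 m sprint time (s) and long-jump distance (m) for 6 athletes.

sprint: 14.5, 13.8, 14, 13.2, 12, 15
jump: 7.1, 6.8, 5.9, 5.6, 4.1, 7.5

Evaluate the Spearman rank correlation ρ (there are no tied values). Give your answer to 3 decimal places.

0.943

Rank sprint: 5, 3, 4, 2, 1, 6
Rank jump: 5, 4, 3, 2, 1, 6
d = rank(sprint) − rank(jump): 0, -1, 1, 0, 0, 0; Σd² = 2
ρ = 1 − 6Σd² / [n(n²−1)] = 1 − 6×2 / (6×35) = 1 − 12/210 ≈ 0.943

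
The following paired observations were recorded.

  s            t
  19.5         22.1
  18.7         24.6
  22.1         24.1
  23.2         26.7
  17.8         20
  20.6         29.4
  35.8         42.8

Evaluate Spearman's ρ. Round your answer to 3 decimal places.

0.750

Rank s: 3, 2, 5, 6, 1, 4, 7
Rank t: 2, 4, 3, 5, 1, 6, 7
d = rank(s) − rank(t): 1, -2, 2, 1, 0, -2, 0; Σd² = 14
ρ = 1 − 6Σd² / [n(n²−1)] = 1 − 6×14 / (7×48) = 1 − 84/336 ≈ 0.750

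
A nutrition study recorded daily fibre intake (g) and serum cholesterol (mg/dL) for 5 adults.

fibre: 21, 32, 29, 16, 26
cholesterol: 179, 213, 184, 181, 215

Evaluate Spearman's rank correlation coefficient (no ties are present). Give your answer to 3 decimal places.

Rank fibre: 2, 5, 4, 1, 3
Rank cholesterol: 1, 4, 3, 2, 5
d = rank(fibre) − rank(cholesterol): 1, 1, 1, -1, -2; Σd² = 8
ρ = 1 − 6Σd² / [n(n²−1)] = 1 − 6×8 / (5×24) = 1 − 48/120 ≈ 0.600

0.600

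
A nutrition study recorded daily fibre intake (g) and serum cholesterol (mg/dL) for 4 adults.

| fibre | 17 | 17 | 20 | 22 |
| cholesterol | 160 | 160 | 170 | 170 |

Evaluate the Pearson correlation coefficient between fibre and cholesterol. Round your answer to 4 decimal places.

n = 4, Σx = 76, Σy = 660, Σx² = 1462, Σy² = 109000, Σxy = 12580
nΣxy − ΣxΣy = 50320 − 50160 = 160
nΣx² − (Σx)² = 5848 − 5776 = 72; nΣy² − (Σy)² = 436000 − 435600 = 400
r = 160 / √(72 × 400) = 160 / 169.7056 ≈ 0.9428

0.9428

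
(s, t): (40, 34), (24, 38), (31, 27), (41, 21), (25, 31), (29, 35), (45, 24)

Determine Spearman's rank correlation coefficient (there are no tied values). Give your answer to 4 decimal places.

Rank s: 5, 1, 4, 6, 2, 3, 7
Rank t: 5, 7, 3, 1, 4, 6, 2
d = rank(s) − rank(t): 0, -6, 1, 5, -2, -3, 5; Σd² = 100
ρ = 1 − 6Σd² / [n(n²−1)] = 1 − 6×100 / (7×48) = 1 − 600/336 ≈ -0.7857

-0.7857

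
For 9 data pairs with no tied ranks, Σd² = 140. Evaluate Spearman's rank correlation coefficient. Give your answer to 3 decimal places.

ρ = 1 − 6Σd² / [n(n²−1)] = 1 − 6×140 / (9×80)
  = 1 − 840/720 = 1 − 1.1667 ≈ -0.167

-0.167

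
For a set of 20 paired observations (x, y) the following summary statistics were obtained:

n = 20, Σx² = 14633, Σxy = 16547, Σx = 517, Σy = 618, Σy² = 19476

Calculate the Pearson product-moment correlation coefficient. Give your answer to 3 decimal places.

r = (nΣxy − ΣxΣy) / √[(nΣx² − (Σx)²)(nΣy² − (Σy)²)]
Numerator: 20×16547 − 517×618 = 11434
Denominator: √[(292660 − 267289)(389520 − 381924)] = √[25371 × 7596] = 13882.2951
r = 11434 / 13882.2951 ≈ 0.824

0.824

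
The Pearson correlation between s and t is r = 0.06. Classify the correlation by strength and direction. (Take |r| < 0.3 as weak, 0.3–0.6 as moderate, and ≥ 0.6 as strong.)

weak positive

r = 0.06 > 0 so the relationship is positive.
|r| = 0.06, which falls in the weak range.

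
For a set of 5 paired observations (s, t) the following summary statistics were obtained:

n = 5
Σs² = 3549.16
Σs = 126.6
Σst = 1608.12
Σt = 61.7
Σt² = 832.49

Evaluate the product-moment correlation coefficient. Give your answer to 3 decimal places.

r = (nΣst − ΣsΣt) / √[(nΣs² − (Σs)²)(nΣt² − (Σt)²)]
Numerator: 5×1608.12 − 126.6×61.7 = 229.38
Denominator: √[(17745.8 − 16027.56)(4162.45 − 3806.89)] = √[1718.24 × 355.56] = 781.6249
r = 229.38 / 781.6249 ≈ 0.293

0.293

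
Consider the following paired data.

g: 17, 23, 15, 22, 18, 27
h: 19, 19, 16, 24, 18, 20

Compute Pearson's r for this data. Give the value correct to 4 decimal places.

n = 6, Σg = 122, Σh = 116, Σg² = 2580, Σh² = 2278, Σgh = 2392
nΣgh − ΣgΣh = 14352 − 14152 = 200
nΣg² − (Σg)² = 15480 − 14884 = 596; nΣh² − (Σh)² = 13668 − 13456 = 212
r = 200 / √(596 × 212) = 200 / 355.4603 ≈ 0.5627

0.5627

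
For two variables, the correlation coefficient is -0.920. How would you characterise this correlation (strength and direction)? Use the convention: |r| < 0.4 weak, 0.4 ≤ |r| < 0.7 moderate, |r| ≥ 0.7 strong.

strong negative

r = -0.920 < 0 so the relationship is negative.
|r| = 0.920, which falls in the strong range.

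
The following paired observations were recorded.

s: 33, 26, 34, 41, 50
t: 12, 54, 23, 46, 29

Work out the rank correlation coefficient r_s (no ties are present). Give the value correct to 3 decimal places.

Rank s: 2, 1, 3, 4, 5
Rank t: 1, 5, 2, 4, 3
d = rank(s) − rank(t): 1, -4, 1, 0, 2; Σd² = 22
ρ = 1 − 6Σd² / [n(n²−1)] = 1 − 6×22 / (5×24) = 1 − 132/120 ≈ -0.100

-0.100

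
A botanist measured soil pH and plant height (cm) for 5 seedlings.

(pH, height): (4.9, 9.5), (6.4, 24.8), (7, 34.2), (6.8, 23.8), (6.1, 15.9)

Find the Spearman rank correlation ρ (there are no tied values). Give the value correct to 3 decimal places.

Rank pH: 1, 3, 5, 4, 2
Rank height: 1, 4, 5, 3, 2
d = rank(pH) − rank(height): 0, -1, 0, 1, 0; Σd² = 2
ρ = 1 − 6Σd² / [n(n²−1)] = 1 − 6×2 / (5×24) = 1 − 12/120 ≈ 0.900

0.900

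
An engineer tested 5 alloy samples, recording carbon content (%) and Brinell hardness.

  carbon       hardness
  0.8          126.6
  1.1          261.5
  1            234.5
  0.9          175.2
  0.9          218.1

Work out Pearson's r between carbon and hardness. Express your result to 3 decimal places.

n = 5, Σx = 4.7, Σy = 1015.9, Σx² = 4.47, Σy² = 217662.71, Σxy = 977.4
nΣxy − ΣxΣy = 4887 − 4774.73 = 112.27
nΣx² − (Σx)² = 22.35 − 22.09 = 0.26; nΣy² − (Σy)² = 1088313.55 − 1032052.81 = 56260.74
r = 112.27 / √(0.26 × 56260.74) = 112.27 / 120.9454 ≈ 0.928

0.928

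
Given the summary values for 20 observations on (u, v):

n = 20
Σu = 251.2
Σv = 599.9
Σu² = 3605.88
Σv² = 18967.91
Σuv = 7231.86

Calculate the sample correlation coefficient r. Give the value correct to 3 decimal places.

-0.457

r = (nΣuv − ΣuΣv) / √[(nΣu² − (Σu)²)(nΣv² − (Σv)²)]
Numerator: 20×7231.86 − 251.2×599.9 = -6057.68
Denominator: √[(72117.6 − 63101.44)(379358.2 − 359880.01)] = √[9016.16 × 19478.19] = 13252.1122
r = -6057.68 / 13252.1122 ≈ -0.457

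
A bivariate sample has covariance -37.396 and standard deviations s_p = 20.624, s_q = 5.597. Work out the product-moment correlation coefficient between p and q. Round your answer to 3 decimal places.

-0.324

r = Cov(p,q) / (s_p · s_q) = -37.396 / (20.624 × 5.597)
  = -37.396 / 115.4325 ≈ -0.324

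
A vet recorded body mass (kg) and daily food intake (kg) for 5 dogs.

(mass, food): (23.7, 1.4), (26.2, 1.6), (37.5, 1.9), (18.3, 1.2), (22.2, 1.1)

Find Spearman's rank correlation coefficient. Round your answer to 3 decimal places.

0.900

Rank mass: 3, 4, 5, 1, 2
Rank food: 3, 4, 5, 2, 1
d = rank(mass) − rank(food): 0, 0, 0, -1, 1; Σd² = 2
ρ = 1 − 6Σd² / [n(n²−1)] = 1 − 6×2 / (5×24) = 1 − 12/120 ≈ 0.900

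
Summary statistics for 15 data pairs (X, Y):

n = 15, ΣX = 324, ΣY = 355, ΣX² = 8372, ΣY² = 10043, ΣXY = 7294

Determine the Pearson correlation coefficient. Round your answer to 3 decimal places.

r = (nΣXY − ΣXΣY) / √[(nΣX² − (ΣX)²)(nΣY² − (ΣY)²)]
Numerator: 15×7294 − 324×355 = -5610
Denominator: √[(125580 − 104976)(150645 − 126025)] = √[20604 × 24620] = 22522.6659
r = -5610 / 22522.6659 ≈ -0.249

-0.249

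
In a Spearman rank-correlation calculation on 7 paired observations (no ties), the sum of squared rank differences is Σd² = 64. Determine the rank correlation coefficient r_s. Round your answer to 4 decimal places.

-0.1429

ρ = 1 − 6Σd² / [n(n²−1)] = 1 − 6×64 / (7×48)
  = 1 − 384/336 = 1 − 1.14286 ≈ -0.1429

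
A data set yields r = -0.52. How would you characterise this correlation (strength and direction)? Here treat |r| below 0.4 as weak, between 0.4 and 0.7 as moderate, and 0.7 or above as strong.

r = -0.52 < 0 so the relationship is negative.
|r| = 0.52, which falls in the moderate range.

moderate negative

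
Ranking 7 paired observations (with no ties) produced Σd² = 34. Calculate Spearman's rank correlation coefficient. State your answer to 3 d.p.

0.393

ρ = 1 − 6Σd² / [n(n²−1)] = 1 − 6×34 / (7×48)
  = 1 − 204/336 = 1 − 0.6071 ≈ 0.393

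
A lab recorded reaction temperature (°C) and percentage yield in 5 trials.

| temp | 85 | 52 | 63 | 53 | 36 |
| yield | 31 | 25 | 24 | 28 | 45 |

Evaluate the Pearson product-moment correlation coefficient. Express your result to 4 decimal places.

n = 5, Σx = 289, Σy = 153, Σx² = 18003, Σy² = 4971, Σxy = 8551
nΣxy − ΣxΣy = 42755 − 44217 = -1462
nΣx² − (Σx)² = 90015 − 83521 = 6494; nΣy² − (Σy)² = 24855 − 23409 = 1446
r = -1462 / √(6494 × 1446) = -1462 / 3064.3636 ≈ -0.4771

-0.4771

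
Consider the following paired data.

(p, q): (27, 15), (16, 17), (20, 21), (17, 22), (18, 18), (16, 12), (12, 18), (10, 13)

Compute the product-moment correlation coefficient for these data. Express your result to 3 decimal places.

n = 8, Σp = 136, Σq = 136, Σp² = 2498, Σq² = 2400, Σpq = 2333
nΣpq − ΣpΣq = 18664 − 18496 = 168
nΣp² − (Σp)² = 19984 − 18496 = 1488; nΣq² − (Σq)² = 19200 − 18496 = 704
r = 168 / √(1488 × 704) = 168 / 1023.4999 ≈ 0.164

0.164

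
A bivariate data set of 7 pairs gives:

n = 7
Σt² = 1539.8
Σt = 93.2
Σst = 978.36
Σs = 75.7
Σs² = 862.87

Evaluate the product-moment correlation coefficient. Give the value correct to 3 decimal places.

r = (nΣst − ΣsΣt) / √[(nΣs² − (Σs)²)(nΣt² − (Σt)²)]
Numerator: 7×978.36 − 75.7×93.2 = -206.72
Denominator: √[(6040.09 − 5730.49)(10778.6 − 8686.24)] = √[309.6 × 2092.36] = 804.8569
r = -206.72 / 804.8569 ≈ -0.257

-0.257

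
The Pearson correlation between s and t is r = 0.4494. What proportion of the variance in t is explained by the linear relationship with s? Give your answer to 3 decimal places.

r² = (0.4494)² = 0.202

0.202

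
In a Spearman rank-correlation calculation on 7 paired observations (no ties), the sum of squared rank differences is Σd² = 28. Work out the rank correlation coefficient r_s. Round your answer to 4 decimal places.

0.5000

ρ = 1 − 6Σd² / [n(n²−1)] = 1 − 6×28 / (7×48)
  = 1 − 168/336 = 1 − 0.50000 ≈ 0.5000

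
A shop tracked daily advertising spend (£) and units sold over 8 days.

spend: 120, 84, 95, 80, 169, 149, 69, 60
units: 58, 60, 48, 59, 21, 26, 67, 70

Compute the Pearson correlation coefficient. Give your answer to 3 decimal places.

-0.938

n = 8, Σx = 826, Σy = 409, Σx² = 96004, Σy² = 23255, Σxy = 37526
nΣxy − ΣxΣy = 300208 − 337834 = -37626
nΣx² − (Σx)² = 768032 − 682276 = 85756; nΣy² − (Σy)² = 186040 − 167281 = 18759
r = -37626 / √(85756 × 18759) = -37626 / 40108.5627 ≈ -0.938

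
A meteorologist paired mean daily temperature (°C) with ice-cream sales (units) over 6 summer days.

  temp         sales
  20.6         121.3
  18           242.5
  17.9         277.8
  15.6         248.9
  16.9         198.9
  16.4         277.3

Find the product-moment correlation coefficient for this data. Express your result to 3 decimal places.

n = 6, Σx = 105.4, Σy = 1366.7, Σx² = 1866.7, Σy² = 329100.49, Σxy = 23628.37
nΣxy − ΣxΣy = 141770.22 − 144050.18 = -2279.96
nΣx² − (Σx)² = 11200.2 − 11109.16 = 91.04; nΣy² − (Σy)² = 1974602.94 − 1867868.89 = 106734.05
r = -2279.96 / √(91.04 × 106734.05) = -2279.96 / 3117.2212 ≈ -0.731

-0.731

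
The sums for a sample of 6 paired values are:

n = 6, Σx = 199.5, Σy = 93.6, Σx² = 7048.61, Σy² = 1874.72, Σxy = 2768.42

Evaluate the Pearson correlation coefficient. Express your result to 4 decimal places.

r = (nΣxy − ΣxΣy) / √[(nΣx² − (Σx)²)(nΣy² − (Σy)²)]
Numerator: 6×2768.42 − 199.5×93.6 = -2062.68
Denominator: √[(42291.66 − 39800.25)(11248.32 − 8760.96)] = √[2491.41 × 2487.36] = 2489.3842
r = -2062.68 / 2489.3842 ≈ -0.8286

-0.8286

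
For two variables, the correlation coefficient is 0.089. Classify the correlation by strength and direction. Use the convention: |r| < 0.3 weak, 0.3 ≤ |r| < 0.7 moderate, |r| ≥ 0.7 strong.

weak positive

r = 0.089 > 0 so the relationship is positive.
|r| = 0.089, which falls in the weak range.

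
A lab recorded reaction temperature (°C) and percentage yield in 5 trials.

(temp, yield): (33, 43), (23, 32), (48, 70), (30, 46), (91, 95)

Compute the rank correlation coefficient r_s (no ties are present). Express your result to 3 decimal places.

0.900

Rank temp: 3, 1, 4, 2, 5
Rank yield: 2, 1, 4, 3, 5
d = rank(temp) − rank(yield): 1, 0, 0, -1, 0; Σd² = 2
ρ = 1 − 6Σd² / [n(n²−1)] = 1 − 6×2 / (5×24) = 1 − 12/120 ≈ 0.900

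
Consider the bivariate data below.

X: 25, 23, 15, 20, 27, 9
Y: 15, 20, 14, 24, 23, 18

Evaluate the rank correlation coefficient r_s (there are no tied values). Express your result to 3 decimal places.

0.314

Rank X: 5, 4, 2, 3, 6, 1
Rank Y: 2, 4, 1, 6, 5, 3
d = rank(X) − rank(Y): 3, 0, 1, -3, 1, -2; Σd² = 24
ρ = 1 − 6Σd² / [n(n²−1)] = 1 − 6×24 / (6×35) = 1 − 144/210 ≈ 0.314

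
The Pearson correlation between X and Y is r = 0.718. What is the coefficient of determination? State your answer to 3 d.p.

r² = (0.718)² = 0.516

0.516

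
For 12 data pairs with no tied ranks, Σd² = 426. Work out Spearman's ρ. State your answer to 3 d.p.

-0.490

ρ = 1 − 6Σd² / [n(n²−1)] = 1 − 6×426 / (12×143)
  = 1 − 2556/1716 = 1 − 1.4895 ≈ -0.490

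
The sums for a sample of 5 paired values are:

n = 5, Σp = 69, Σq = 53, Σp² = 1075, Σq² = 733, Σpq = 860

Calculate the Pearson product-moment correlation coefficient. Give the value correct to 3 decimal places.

0.887

r = (nΣpq − ΣpΣq) / √[(nΣp² − (Σp)²)(nΣq² − (Σq)²)]
Numerator: 5×860 − 69×53 = 643
Denominator: √[(5375 − 4761)(3665 − 2809)] = √[614 × 856] = 724.9717
r = 643 / 724.9717 ≈ 0.887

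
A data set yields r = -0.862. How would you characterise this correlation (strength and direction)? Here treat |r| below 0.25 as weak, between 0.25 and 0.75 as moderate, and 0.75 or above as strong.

r = -0.862 < 0 so the relationship is negative.
|r| = 0.862, which falls in the strong range.

strong negative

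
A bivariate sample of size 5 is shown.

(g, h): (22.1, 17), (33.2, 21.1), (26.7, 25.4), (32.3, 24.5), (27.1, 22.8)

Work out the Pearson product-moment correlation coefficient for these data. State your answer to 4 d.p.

n = 5, Σg = 141.4, Σh = 110.8, Σg² = 4081.24, Σh² = 2499.46, Σgh = 3163.63
nΣgh − ΣgΣh = 15818.15 − 15667.12 = 151.03
nΣg² − (Σg)² = 20406.2 − 19993.96 = 412.24; nΣh² − (Σh)² = 12497.3 − 12276.64 = 220.66
r = 151.03 / √(412.24 × 220.66) = 151.03 / 301.6038 ≈ 0.5008

0.5008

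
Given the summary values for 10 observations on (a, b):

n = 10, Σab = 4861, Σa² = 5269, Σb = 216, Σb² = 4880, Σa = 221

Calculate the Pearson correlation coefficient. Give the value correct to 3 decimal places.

r = (nΣab − ΣaΣb) / √[(nΣa² − (Σa)²)(nΣb² − (Σb)²)]
Numerator: 10×4861 − 221×216 = 874
Denominator: √[(52690 − 48841)(48800 − 46656)] = √[3849 × 2144] = 2872.6740
r = 874 / 2872.6740 ≈ 0.304

0.304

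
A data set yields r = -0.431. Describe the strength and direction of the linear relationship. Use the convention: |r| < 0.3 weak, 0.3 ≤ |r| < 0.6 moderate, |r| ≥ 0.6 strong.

r = -0.431 < 0 so the relationship is negative.
|r| = 0.431, which falls in the moderate range.

moderate negative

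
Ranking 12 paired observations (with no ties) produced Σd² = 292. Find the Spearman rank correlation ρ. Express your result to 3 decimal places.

ρ = 1 − 6Σd² / [n(n²−1)] = 1 − 6×292 / (12×143)
  = 1 − 1752/1716 = 1 − 1.0210 ≈ -0.021

-0.021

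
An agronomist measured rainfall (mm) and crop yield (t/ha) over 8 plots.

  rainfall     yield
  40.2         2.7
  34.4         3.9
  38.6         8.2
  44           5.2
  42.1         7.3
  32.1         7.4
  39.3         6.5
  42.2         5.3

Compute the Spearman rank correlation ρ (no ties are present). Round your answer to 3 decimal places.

Rank rainfall: 5, 2, 3, 8, 6, 1, 4, 7
Rank yield: 1, 2, 8, 3, 6, 7, 5, 4
d = rank(rainfall) − rank(yield): 4, 0, -5, 5, 0, -6, -1, 3; Σd² = 112
ρ = 1 − 6Σd² / [n(n²−1)] = 1 − 6×112 / (8×63) = 1 − 672/504 ≈ -0.333

-0.333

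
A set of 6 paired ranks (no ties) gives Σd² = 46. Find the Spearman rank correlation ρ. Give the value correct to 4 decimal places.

-0.3143

ρ = 1 − 6Σd² / [n(n²−1)] = 1 − 6×46 / (6×35)
  = 1 − 276/210 = 1 − 1.31429 ≈ -0.3143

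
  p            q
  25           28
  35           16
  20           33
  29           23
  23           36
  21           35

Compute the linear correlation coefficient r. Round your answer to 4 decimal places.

n = 6, Σp = 153, Σq = 171, Σp² = 4061, Σq² = 5179, Σpq = 4150
nΣpq − ΣpΣq = 24900 − 26163 = -1263
nΣp² − (Σp)² = 24366 − 23409 = 957; nΣq² − (Σq)² = 31074 − 29241 = 1833
r = -1263 / √(957 × 1833) = -1263 / 1324.4550 ≈ -0.9536

-0.9536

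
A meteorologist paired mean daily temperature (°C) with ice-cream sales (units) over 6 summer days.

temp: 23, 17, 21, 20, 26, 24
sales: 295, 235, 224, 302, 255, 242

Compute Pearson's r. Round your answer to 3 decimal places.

0.106

n = 6, Σx = 131, Σy = 1553, Σx² = 2911, Σy² = 407219, Σxy = 33962
nΣxy − ΣxΣy = 203772 − 203443 = 329
nΣx² − (Σx)² = 17466 − 17161 = 305; nΣy² − (Σy)² = 2443314 − 2411809 = 31505
r = 329 / √(305 × 31505) = 329 / 3099.8427 ≈ 0.106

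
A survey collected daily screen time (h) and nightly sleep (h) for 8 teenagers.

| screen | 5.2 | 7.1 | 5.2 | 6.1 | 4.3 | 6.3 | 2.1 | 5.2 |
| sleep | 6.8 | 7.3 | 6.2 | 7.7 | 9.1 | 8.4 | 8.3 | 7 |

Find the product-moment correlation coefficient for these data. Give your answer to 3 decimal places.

n = 8, Σx = 41.5, Σy = 60.8, Σx² = 231.33, Σy² = 468.52, Σxy = 312.28
nΣxy − ΣxΣy = 2498.24 − 2523.2 = -24.96
nΣx² − (Σx)² = 1850.64 − 1722.25 = 128.39; nΣy² − (Σy)² = 3748.16 − 3696.64 = 51.52
r = -24.96 / √(128.39 × 51.52) = -24.96 / 81.3305 ≈ -0.307

-0.307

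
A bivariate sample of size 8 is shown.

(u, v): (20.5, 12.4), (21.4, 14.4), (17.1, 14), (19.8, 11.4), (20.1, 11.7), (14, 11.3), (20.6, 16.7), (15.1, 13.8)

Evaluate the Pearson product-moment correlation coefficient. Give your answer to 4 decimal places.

n = 8, Σu = 148.6, Σv = 105.7, Σu² = 2815.04, Σv² = 1420.99, Σuv = 1973.25
nΣuv − ΣuΣv = 15786 − 15707.02 = 78.98
nΣu² − (Σu)² = 22520.32 − 22081.96 = 438.36; nΣv² − (Σv)² = 11367.92 − 11172.49 = 195.43
r = 78.98 / √(438.36 × 195.43) = 78.98 / 292.6922 ≈ 0.2698

0.2698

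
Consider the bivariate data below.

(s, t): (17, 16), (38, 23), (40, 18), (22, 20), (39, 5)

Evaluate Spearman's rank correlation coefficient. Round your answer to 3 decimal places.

-0.100

Rank s: 1, 3, 5, 2, 4
Rank t: 2, 5, 3, 4, 1
d = rank(s) − rank(t): -1, -2, 2, -2, 3; Σd² = 22
ρ = 1 − 6Σd² / [n(n²−1)] = 1 − 6×22 / (5×24) = 1 − 132/120 ≈ -0.100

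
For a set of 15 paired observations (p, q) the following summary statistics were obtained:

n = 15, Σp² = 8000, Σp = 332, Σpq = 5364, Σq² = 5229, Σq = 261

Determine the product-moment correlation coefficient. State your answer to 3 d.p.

r = (nΣpq − ΣpΣq) / √[(nΣp² − (Σp)²)(nΣq² − (Σq)²)]
Numerator: 15×5364 − 332×261 = -6192
Denominator: √[(120000 − 110224)(78435 − 68121)] = √[9776 × 10314] = 10041.3975
r = -6192 / 10041.3975 ≈ -0.617

-0.617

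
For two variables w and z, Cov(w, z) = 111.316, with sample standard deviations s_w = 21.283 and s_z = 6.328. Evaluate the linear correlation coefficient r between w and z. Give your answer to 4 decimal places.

0.8265

r = Cov(w,z) / (s_w · s_z) = 111.316 / (21.283 × 6.328)
  = 111.316 / 134.6788 ≈ 0.8265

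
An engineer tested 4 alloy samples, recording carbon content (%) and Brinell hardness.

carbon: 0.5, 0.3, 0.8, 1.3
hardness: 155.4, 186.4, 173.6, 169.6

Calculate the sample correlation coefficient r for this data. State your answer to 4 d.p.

-0.2188

n = 4, Σx = 2.9, Σy = 685, Σx² = 2.67, Σy² = 117795.24, Σxy = 492.98
nΣxy − ΣxΣy = 1971.92 − 1986.5 = -14.58
nΣx² − (Σx)² = 10.68 − 8.41 = 2.27; nΣy² − (Σy)² = 471180.96 − 469225 = 1955.96
r = -14.58 / √(2.27 × 1955.96) = -14.58 / 66.6335 ≈ -0.2188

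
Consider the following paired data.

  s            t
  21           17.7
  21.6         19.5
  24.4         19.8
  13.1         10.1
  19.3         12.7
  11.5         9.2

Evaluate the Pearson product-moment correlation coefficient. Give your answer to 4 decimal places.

0.9429

n = 6, Σs = 110.9, Σt = 89, Σs² = 2179.27, Σt² = 1433.52, Σst = 1759.24
nΣst − ΣsΣt = 10555.44 − 9870.1 = 685.34
nΣs² − (Σs)² = 13075.62 − 12298.81 = 776.81; nΣt² − (Σt)² = 8601.12 − 7921 = 680.12
r = 685.34 / √(776.81 × 680.12) = 685.34 / 726.8590 ≈ 0.9429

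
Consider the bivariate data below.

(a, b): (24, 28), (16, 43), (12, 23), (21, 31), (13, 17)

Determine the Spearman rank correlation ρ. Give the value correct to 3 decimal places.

Rank a: 5, 3, 1, 4, 2
Rank b: 3, 5, 2, 4, 1
d = rank(a) − rank(b): 2, -2, -1, 0, 1; Σd² = 10
ρ = 1 − 6Σd² / [n(n²−1)] = 1 − 6×10 / (5×24) = 1 − 60/120 ≈ 0.500

0.500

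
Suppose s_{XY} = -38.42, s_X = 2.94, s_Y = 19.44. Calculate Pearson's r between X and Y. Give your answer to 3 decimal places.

r = Cov(X,Y) / (s_X · s_Y) = -38.42 / (2.94 × 19.44)
  = -38.42 / 57.1536 ≈ -0.672

-0.672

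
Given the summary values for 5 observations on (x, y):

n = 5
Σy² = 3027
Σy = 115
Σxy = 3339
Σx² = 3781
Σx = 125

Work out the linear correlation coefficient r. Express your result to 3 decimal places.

0.927

r = (nΣxy − ΣxΣy) / √[(nΣx² − (Σx)²)(nΣy² − (Σy)²)]
Numerator: 5×3339 − 125×115 = 2320
Denominator: √[(18905 − 15625)(15135 − 13225)] = √[3280 × 1910] = 2502.9582
r = 2320 / 2502.9582 ≈ 0.927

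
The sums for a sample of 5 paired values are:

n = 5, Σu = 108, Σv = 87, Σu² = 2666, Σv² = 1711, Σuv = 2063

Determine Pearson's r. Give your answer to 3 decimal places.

r = (nΣuv − ΣuΣv) / √[(nΣu² − (Σu)²)(nΣv² − (Σv)²)]
Numerator: 5×2063 − 108×87 = 919
Denominator: √[(13330 − 11664)(8555 − 7569)] = √[1666 × 986] = 1281.6692
r = 919 / 1281.6692 ≈ 0.717

0.717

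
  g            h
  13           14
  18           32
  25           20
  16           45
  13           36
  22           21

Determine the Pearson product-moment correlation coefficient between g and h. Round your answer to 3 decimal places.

n = 6, Σg = 107, Σh = 168, Σg² = 2027, Σh² = 5382, Σgh = 2908
nΣgh − ΣgΣh = 17448 − 17976 = -528
nΣg² − (Σg)² = 12162 − 11449 = 713; nΣh² − (Σh)² = 32292 − 28224 = 4068
r = -528 / √(713 × 4068) = -528 / 1703.0807 ≈ -0.310

-0.310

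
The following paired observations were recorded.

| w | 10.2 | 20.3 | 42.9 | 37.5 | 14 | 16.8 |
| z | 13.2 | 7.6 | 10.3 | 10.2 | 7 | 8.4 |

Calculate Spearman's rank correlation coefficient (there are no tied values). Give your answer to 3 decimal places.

Rank w: 1, 4, 6, 5, 2, 3
Rank z: 6, 2, 5, 4, 1, 3
d = rank(w) − rank(z): -5, 2, 1, 1, 1, 0; Σd² = 32
ρ = 1 − 6Σd² / [n(n²−1)] = 1 − 6×32 / (6×35) = 1 − 192/210 ≈ 0.086

0.086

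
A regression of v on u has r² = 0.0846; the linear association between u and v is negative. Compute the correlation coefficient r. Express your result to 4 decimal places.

-0.2909

|r| = √0.0846 = 0.2909
The association is negative, so r = −0.2909.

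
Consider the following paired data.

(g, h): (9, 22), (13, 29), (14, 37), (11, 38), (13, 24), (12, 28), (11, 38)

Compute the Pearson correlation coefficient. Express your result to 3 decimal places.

0.232

n = 7, Σg = 83, Σh = 216, Σg² = 1001, Σh² = 6942, Σgh = 2577
nΣgh − ΣgΣh = 18039 − 17928 = 111
nΣg² − (Σg)² = 7007 − 6889 = 118; nΣh² − (Σh)² = 48594 − 46656 = 1938
r = 111 / √(118 × 1938) = 111 / 478.2092 ≈ 0.232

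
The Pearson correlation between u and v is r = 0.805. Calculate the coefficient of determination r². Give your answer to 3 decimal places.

0.648

r² = (0.805)² = 0.648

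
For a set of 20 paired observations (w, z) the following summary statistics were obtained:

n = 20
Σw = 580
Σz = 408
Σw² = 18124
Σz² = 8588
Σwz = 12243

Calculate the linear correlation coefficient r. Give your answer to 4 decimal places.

0.6994

r = (nΣwz − ΣwΣz) / √[(nΣw² − (Σw)²)(nΣz² − (Σz)²)]
Numerator: 20×12243 − 580×408 = 8220
Denominator: √[(362480 − 336400)(171760 − 166464)] = √[26080 × 5296] = 11752.4329
r = 8220 / 11752.4329 ≈ 0.6994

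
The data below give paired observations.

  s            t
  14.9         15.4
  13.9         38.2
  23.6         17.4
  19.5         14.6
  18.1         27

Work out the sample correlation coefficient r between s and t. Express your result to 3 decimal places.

n = 5, Σs = 90, Σt = 112.6, Σs² = 1680.04, Σt² = 2941.32, Σst = 1944.48
nΣst − ΣsΣt = 9722.4 − 10134 = -411.6
nΣs² − (Σs)² = 8400.2 − 8100 = 300.2; nΣt² − (Σt)² = 14706.6 − 12678.76 = 2027.84
r = -411.6 / √(300.2 × 2027.84) = -411.6 / 780.2292 ≈ -0.528

-0.528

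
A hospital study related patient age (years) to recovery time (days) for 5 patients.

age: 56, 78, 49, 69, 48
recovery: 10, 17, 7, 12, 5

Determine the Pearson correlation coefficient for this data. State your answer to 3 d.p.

n = 5, Σx = 300, Σy = 51, Σx² = 18686, Σy² = 607, Σxy = 3297
nΣxy − ΣxΣy = 16485 − 15300 = 1185
nΣx² − (Σx)² = 93430 − 90000 = 3430; nΣy² − (Σy)² = 3035 − 2601 = 434
r = 1185 / √(3430 × 434) = 1185 / 1220.0902 ≈ 0.971

0.971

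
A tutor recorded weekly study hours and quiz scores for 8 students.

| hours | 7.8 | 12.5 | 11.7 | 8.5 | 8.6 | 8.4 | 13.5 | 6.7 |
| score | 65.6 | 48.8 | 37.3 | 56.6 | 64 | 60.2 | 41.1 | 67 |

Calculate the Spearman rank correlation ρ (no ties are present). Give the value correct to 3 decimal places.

Rank hours: 2, 7, 6, 4, 5, 3, 8, 1
Rank score: 7, 3, 1, 4, 6, 5, 2, 8
d = rank(hours) − rank(score): -5, 4, 5, 0, -1, -2, 6, -7; Σd² = 156
ρ = 1 − 6Σd² / [n(n²−1)] = 1 − 6×156 / (8×63) = 1 − 936/504 ≈ -0.857

-0.857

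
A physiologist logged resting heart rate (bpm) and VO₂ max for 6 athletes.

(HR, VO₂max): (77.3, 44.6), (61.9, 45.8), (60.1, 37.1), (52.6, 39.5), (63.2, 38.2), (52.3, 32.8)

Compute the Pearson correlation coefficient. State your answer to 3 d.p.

0.658

n = 6, Σx = 367.4, Σy = 238, Σx² = 22915.2, Σy² = 9558.54, Σxy = 14719.69
nΣxy − ΣxΣy = 88318.14 − 87441.2 = 876.94
nΣx² − (Σx)² = 137491.2 − 134982.76 = 2508.44; nΣy² − (Σy)² = 57351.24 − 56644 = 707.24
r = 876.94 / √(2508.44 × 707.24) = 876.94 / 1331.9419 ≈ 0.658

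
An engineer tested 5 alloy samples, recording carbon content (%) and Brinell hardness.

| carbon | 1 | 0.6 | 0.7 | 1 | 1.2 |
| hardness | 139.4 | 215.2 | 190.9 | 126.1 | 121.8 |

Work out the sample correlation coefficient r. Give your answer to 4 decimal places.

-0.9656

n = 5, Σx = 4.5, Σy = 793.4, Σx² = 4.29, Σy² = 132922.66, Σxy = 674.41
nΣxy − ΣxΣy = 3372.05 − 3570.3 = -198.25
nΣx² − (Σx)² = 21.45 − 20.25 = 1.2; nΣy² − (Σy)² = 664613.3 − 629483.56 = 35129.74
r = -198.25 / √(1.2 × 35129.74) = -198.25 / 205.3185 ≈ -0.9656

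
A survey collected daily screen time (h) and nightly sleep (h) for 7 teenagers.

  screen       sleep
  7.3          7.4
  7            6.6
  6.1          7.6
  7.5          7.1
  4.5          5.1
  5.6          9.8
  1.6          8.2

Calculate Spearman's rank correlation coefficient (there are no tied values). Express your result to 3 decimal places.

Rank screen: 6, 5, 4, 7, 2, 3, 1
Rank sleep: 4, 2, 5, 3, 1, 7, 6
d = rank(screen) − rank(sleep): 2, 3, -1, 4, 1, -4, -5; Σd² = 72
ρ = 1 − 6Σd² / [n(n²−1)] = 1 − 6×72 / (7×48) = 1 − 432/336 ≈ -0.286

-0.286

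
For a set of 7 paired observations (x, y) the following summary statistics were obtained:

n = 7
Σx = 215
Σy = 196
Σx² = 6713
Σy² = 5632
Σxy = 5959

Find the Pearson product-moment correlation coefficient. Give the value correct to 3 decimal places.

-0.486

r = (nΣxy − ΣxΣy) / √[(nΣx² − (Σx)²)(nΣy² − (Σy)²)]
Numerator: 7×5959 − 215×196 = -427
Denominator: √[(46991 − 46225)(39424 − 38416)] = √[766 × 1008] = 878.7081
r = -427 / 878.7081 ≈ -0.486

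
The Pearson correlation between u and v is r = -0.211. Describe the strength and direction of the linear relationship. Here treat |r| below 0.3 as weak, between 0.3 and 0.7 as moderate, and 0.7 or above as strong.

weak negative

r = -0.211 < 0 so the relationship is negative.
|r| = 0.211, which falls in the weak range.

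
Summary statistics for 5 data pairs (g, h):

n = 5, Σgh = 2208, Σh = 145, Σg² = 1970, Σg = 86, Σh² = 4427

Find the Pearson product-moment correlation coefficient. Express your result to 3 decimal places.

-0.866

r = (nΣgh − ΣgΣh) / √[(nΣg² − (Σg)²)(nΣh² − (Σh)²)]
Numerator: 5×2208 − 86×145 = -1430
Denominator: √[(9850 − 7396)(22135 − 21025)] = √[2454 × 1110] = 1650.4363
r = -1430 / 1650.4363 ≈ -0.866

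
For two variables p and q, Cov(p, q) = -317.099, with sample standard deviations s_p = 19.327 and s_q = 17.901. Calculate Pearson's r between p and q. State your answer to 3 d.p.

-0.917

r = Cov(p,q) / (s_p · s_q) = -317.099 / (19.327 × 17.901)
  = -317.099 / 345.9726 ≈ -0.917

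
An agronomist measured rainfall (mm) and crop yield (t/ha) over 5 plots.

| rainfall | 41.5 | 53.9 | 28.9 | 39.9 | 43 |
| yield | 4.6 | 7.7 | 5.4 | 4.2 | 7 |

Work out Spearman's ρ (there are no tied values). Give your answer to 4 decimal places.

Rank rainfall: 3, 5, 1, 2, 4
Rank yield: 2, 5, 3, 1, 4
d = rank(rainfall) − rank(yield): 1, 0, -2, 1, 0; Σd² = 6
ρ = 1 − 6Σd² / [n(n²−1)] = 1 − 6×6 / (5×24) = 1 − 36/120 ≈ 0.7000

0.7000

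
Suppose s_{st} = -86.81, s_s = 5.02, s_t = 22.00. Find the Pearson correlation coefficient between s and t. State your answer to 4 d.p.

-0.7860

r = Cov(s,t) / (s_s · s_t) = -86.81 / (5.02 × 22.00)
  = -86.81 / 110.4400 ≈ -0.7860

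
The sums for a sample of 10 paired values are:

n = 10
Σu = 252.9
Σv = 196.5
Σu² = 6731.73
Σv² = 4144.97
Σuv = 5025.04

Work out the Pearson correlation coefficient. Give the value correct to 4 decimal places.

0.1800

r = (nΣuv − ΣuΣv) / √[(nΣu² − (Σu)²)(nΣv² − (Σv)²)]
Numerator: 10×5025.04 − 252.9×196.5 = 555.55
Denominator: √[(67317.3 − 63958.41)(41449.7 − 38612.25)] = √[3358.89 × 2837.45] = 3087.1803
r = 555.55 / 3087.1803 ≈ 0.1800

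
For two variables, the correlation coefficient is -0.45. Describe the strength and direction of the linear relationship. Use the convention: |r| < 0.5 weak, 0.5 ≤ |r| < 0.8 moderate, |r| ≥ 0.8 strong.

weak negative

r = -0.45 < 0 so the relationship is negative.
|r| = 0.45, which falls in the weak range.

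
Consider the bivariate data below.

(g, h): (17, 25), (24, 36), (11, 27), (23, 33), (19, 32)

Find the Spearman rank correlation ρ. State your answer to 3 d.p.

Rank g: 2, 5, 1, 4, 3
Rank h: 1, 5, 2, 4, 3
d = rank(g) − rank(h): 1, 0, -1, 0, 0; Σd² = 2
ρ = 1 − 6Σd² / [n(n²−1)] = 1 − 6×2 / (5×24) = 1 − 12/120 ≈ 0.900

0.900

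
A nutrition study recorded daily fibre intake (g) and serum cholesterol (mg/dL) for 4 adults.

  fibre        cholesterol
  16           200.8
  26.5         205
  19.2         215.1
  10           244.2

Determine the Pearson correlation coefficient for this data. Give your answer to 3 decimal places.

n = 4, Σx = 71.7, Σy = 865.1, Σx² = 1426.89, Σy² = 188247.29, Σxy = 15217.22
nΣxy − ΣxΣy = 60868.88 − 62027.67 = -1158.79
nΣx² − (Σx)² = 5707.56 − 5140.89 = 566.67; nΣy² − (Σy)² = 752989.16 − 748398.01 = 4591.15
r = -1158.79 / √(566.67 × 4591.15) = -1158.79 / 1612.9684 ≈ -0.718

-0.718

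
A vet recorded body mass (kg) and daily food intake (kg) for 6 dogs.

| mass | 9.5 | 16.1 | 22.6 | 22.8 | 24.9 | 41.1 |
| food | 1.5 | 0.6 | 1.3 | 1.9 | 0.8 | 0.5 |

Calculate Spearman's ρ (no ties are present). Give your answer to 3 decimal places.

Rank mass: 1, 2, 3, 4, 5, 6
Rank food: 5, 2, 4, 6, 3, 1
d = rank(mass) − rank(food): -4, 0, -1, -2, 2, 5; Σd² = 50
ρ = 1 − 6Σd² / [n(n²−1)] = 1 − 6×50 / (6×35) = 1 − 300/210 ≈ -0.429

-0.429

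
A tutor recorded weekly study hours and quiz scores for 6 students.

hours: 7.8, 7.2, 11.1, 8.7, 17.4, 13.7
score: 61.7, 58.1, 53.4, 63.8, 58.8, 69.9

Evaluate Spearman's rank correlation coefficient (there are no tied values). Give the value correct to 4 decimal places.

Rank hours: 2, 1, 4, 3, 6, 5
Rank score: 4, 2, 1, 5, 3, 6
d = rank(hours) − rank(score): -2, -1, 3, -2, 3, -1; Σd² = 28
ρ = 1 − 6Σd² / [n(n²−1)] = 1 − 6×28 / (6×35) = 1 − 168/210 ≈ 0.2000

0.2000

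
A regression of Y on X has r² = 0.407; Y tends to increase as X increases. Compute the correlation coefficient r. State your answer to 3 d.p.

|r| = √0.407 = 0.638
The association is positive, so r = 0.638.

0.638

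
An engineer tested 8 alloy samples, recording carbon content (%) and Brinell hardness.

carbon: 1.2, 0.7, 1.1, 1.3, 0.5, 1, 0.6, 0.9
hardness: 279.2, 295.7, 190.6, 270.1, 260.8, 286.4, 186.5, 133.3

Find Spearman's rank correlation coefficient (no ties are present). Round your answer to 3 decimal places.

Rank carbon: 7, 3, 6, 8, 1, 5, 2, 4
Rank hardness: 6, 8, 3, 5, 4, 7, 2, 1
d = rank(carbon) − rank(hardness): 1, -5, 3, 3, -3, -2, 0, 3; Σd² = 66
ρ = 1 − 6Σd² / [n(n²−1)] = 1 − 6×66 / (8×63) = 1 − 396/504 ≈ 0.214

0.214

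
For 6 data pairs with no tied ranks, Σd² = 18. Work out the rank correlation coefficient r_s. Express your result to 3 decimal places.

ρ = 1 − 6Σd² / [n(n²−1)] = 1 − 6×18 / (6×35)
  = 1 − 108/210 = 1 − 0.5143 ≈ 0.486

0.486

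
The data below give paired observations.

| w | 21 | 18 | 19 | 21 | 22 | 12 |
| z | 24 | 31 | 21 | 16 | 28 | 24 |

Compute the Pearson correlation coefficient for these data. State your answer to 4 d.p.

-0.1145

n = 6, Σw = 113, Σz = 144, Σw² = 2195, Σz² = 3594, Σwz = 2701
nΣwz − ΣwΣz = 16206 − 16272 = -66
nΣw² − (Σw)² = 13170 − 12769 = 401; nΣz² − (Σz)² = 21564 − 20736 = 828
r = -66 / √(401 × 828) = -66 / 576.2187 ≈ -0.1145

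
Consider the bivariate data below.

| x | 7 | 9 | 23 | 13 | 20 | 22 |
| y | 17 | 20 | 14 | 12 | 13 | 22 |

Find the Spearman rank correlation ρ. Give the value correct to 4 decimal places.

Rank x: 1, 2, 6, 3, 4, 5
Rank y: 4, 5, 3, 1, 2, 6
d = rank(x) − rank(y): -3, -3, 3, 2, 2, -1; Σd² = 36
ρ = 1 − 6Σd² / [n(n²−1)] = 1 − 6×36 / (6×35) = 1 − 216/210 ≈ -0.0286

-0.0286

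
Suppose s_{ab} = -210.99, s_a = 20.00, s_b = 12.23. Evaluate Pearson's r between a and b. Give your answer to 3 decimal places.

r = Cov(a,b) / (s_a · s_b) = -210.99 / (20.00 × 12.23)
  = -210.99 / 244.6000 ≈ -0.863

-0.863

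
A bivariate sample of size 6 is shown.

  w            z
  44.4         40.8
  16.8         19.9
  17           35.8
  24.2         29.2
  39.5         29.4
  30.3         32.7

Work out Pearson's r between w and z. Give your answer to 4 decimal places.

n = 6, Σw = 172.2, Σz = 187.8, Σw² = 5606.58, Σz² = 6128.58, Σwz = 5613.19
nΣwz − ΣwΣz = 33679.14 − 32339.16 = 1339.98
nΣw² − (Σw)² = 33639.48 − 29652.84 = 3986.64; nΣz² − (Σz)² = 36771.48 − 35268.84 = 1502.64
r = 1339.98 / √(3986.64 × 1502.64) = 1339.98 / 2447.5467 ≈ 0.5475

0.5475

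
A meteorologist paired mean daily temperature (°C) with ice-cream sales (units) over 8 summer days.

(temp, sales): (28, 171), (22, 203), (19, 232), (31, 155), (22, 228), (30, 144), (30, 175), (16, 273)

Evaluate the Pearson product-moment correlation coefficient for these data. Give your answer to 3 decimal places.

n = 8, Σx = 198, Σy = 1581, Σx² = 5130, Σy² = 326173, Σxy = 37421
nΣxy − ΣxΣy = 299368 − 313038 = -13670
nΣx² − (Σx)² = 41040 − 39204 = 1836; nΣy² − (Σy)² = 2609384 − 2499561 = 109823
r = -13670 / √(1836 × 109823) = -13670 / 14199.8249 ≈ -0.963

-0.963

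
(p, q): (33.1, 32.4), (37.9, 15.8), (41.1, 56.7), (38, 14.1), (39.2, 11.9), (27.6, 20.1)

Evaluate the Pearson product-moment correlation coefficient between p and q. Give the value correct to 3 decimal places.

0.236

n = 6, Σp = 216.9, Σq = 151, Σp² = 7963.63, Σq² = 5258.72, Σpq = 5558.67
nΣpq − ΣpΣq = 33352.02 − 32751.9 = 600.12
nΣp² − (Σp)² = 47781.78 − 47045.61 = 736.17; nΣq² − (Σq)² = 31552.32 − 22801 = 8751.32
r = 600.12 / √(736.17 × 8751.32) = 600.12 / 2538.2000 ≈ 0.236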